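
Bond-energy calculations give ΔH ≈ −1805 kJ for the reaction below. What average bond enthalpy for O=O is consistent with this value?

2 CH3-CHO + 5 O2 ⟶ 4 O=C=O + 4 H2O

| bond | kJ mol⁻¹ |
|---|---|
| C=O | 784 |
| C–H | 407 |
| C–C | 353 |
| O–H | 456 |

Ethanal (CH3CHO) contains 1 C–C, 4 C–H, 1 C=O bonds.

D(O=O) ≈ 517 kJ/mol

Let D be the O=O bond energy.
Σ(broken) = 2×353 + 8×407 + 2×784 + 5×D = 5530 + 5D
Σ(formed) = 8×784 + 8×456 = 9920
ΔH = Σ(broken) − Σ(formed) = (5530 + 5D) − (9920) = −4390 + 5D
Setting this equal to −1805 kJ gives 5D = 2585, so D = 517 kJ/mol.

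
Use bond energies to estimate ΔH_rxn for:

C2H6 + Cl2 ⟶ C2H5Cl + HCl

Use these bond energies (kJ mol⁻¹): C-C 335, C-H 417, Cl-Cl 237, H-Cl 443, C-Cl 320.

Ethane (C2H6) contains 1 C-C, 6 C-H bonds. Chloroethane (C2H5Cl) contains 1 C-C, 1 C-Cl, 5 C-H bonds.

Bonds broken (reactants):
  C-C: 1 × 335 = 335
  C-H: 6 × 417 = 2502
  Cl-Cl: 1 × 237 = 237
  Σ(broken) = 3074 kJ
Bonds formed (products):
  C-C: 1 × 335 = 335
  C-Cl: 1 × 320 = 320
  C-H: 5 × 417 = 2085
  H-Cl: 1 × 443 = 443
  Σ(formed) = 3183 kJ
ΔH = Σ(broken) − Σ(formed) = 3074 − 3183 = −109 kJ

ΔH ≈ −109 kJ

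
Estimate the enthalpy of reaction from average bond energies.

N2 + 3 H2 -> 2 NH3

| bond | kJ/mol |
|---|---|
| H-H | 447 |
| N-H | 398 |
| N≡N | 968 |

ΔH ≈ −79 kJ

Bonds broken (reactants):
  H-H: 3 × 447 = 1341
  N≡N: 1 × 968 = 968
  Σ(broken) = 2309 kJ
Bonds formed (products):
  N-H: 6 × 398 = 2388
  Σ(formed) = 2388 kJ
ΔH = Σ(broken) − Σ(formed) = 2309 − 2388 = −79 kJ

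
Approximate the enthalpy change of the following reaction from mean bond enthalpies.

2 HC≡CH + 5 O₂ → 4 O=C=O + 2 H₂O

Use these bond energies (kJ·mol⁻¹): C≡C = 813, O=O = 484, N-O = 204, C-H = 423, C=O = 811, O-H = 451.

ΔH ≈ −2554 kJ

Bonds broken (reactants):
  C≡C: 2 × 813 = 1626
  C-H: 4 × 423 = 1692
  O=O: 5 × 484 = 2420
  Σ(broken) = 5738 kJ
Bonds formed (products):
  C=O: 8 × 811 = 6488
  O-H: 4 × 451 = 1804
  Σ(formed) = 8292 kJ
ΔH = Σ(broken) − Σ(formed) = 5738 − 8292 = −2554 kJ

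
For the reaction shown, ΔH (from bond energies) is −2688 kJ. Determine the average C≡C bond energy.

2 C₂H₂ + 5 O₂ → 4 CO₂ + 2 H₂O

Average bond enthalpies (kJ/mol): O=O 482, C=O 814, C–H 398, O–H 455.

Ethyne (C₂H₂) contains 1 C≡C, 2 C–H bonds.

Let D be the C≡C bond energy.
Σ(broken) = 2×D + 4×398 + 5×482 = 4002 + 2D
Σ(formed) = 8×814 + 4×455 = 8332
ΔH = Σ(broken) − Σ(formed) = (4002 + 2D) − (8332) = −4330 + 2D
Setting this equal to −2688 kJ gives 2D = 1642, so D = 821 kJ/mol.

D(C≡C) ≈ 821 kJ/mol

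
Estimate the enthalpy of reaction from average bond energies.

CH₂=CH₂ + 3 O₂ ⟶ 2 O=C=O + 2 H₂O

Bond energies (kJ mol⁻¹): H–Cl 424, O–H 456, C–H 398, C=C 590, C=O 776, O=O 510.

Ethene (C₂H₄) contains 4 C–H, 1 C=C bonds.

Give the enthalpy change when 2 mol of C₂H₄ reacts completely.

Bonds broken (reactants):
  C–H: 4 × 398 = 1592
  C=C: 1 × 590 = 590
  O=O: 3 × 510 = 1530
  Σ(broken) = 3712 kJ
Bonds formed (products):
  C=O: 4 × 776 = 3104
  O–H: 4 × 456 = 1824
  Σ(formed) = 4928 kJ
ΔH = Σ(broken) − Σ(formed) = 3712 − 4928 = −1216 kJ
For 2× the reaction as written: 2 × (−1216) = −2432 kJ

ΔH = −2432 kJ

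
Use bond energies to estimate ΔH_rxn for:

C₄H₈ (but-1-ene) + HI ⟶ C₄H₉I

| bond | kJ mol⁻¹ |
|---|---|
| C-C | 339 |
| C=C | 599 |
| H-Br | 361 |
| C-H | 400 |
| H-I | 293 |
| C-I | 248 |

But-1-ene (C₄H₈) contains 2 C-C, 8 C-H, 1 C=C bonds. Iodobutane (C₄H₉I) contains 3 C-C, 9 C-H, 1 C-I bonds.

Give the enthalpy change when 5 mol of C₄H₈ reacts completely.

ΔH = −475 kJ

Bonds broken (reactants):
  C-C: 2 × 339 = 678
  C-H: 8 × 400 = 3200
  C=C: 1 × 599 = 599
  H-I: 1 × 293 = 293
  Σ(broken) = 4770 kJ
Bonds formed (products):
  C-C: 3 × 339 = 1017
  C-H: 9 × 400 = 3600
  C-I: 1 × 248 = 248
  Σ(formed) = 4865 kJ
ΔH = Σ(broken) − Σ(formed) = 4770 − 4865 = −95 kJ
For 5× the reaction as written: 5 × (−95) = −475 kJ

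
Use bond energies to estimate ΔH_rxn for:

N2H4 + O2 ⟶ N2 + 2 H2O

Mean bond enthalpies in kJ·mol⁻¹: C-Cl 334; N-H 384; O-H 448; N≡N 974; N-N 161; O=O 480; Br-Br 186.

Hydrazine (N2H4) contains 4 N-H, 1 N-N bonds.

Bonds broken (reactants):
  N-H: 4 × 384 = 1536
  N-N: 1 × 161 = 161
  O=O: 1 × 480 = 480
  Σ(broken) = 2177 kJ
Bonds formed (products):
  N≡N: 1 × 974 = 974
  O-H: 4 × 448 = 1792
  Σ(formed) = 2766 kJ
ΔH = Σ(broken) − Σ(formed) = 2177 − 2766 = −589 kJ

ΔH ≈ −589 kJ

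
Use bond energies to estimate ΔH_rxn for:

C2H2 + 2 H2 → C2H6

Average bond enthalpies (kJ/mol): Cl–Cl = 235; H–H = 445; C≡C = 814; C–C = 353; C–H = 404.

Bonds broken (reactants):
  C≡C: 1 × 814 = 814
  C–H: 2 × 404 = 808
  H–H: 2 × 445 = 890
  Σ(broken) = 2512 kJ
Bonds formed (products):
  C–C: 1 × 353 = 353
  C–H: 6 × 404 = 2424
  Σ(formed) = 2777 kJ
ΔH = Σ(broken) − Σ(formed) = 2512 − 2777 = −265 kJ

ΔH ≈ −265 kJ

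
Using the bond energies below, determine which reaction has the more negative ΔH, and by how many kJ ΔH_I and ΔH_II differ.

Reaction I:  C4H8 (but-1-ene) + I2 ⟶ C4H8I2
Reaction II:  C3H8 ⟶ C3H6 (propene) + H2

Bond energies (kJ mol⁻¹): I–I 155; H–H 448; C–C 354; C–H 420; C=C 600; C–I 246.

Reaction I, by 237 kJ

Reaction I:
  Bonds broken (reactants):
    C–C: 2 × 354 = 708
    C–H: 8 × 420 = 3360
    C=C: 1 × 600 = 600
    I–I: 1 × 155 = 155
    Σ(broken) = 4823 kJ
  Bonds formed (products):
    C–C: 3 × 354 = 1062
    C–H: 8 × 420 = 3360
    C–I: 2 × 246 = 492
    Σ(formed) = 4914 kJ
  ΔH_I = 4823 − 4914 = −91 kJ
Reaction II:
  Bonds broken (reactants):
    C–C: 2 × 354 = 708
    C–H: 8 × 420 = 3360
    Σ(broken) = 4068 kJ
  Bonds formed (products):
    C–C: 1 × 354 = 354
    C–H: 6 × 420 = 2520
    C=C: 1 × 600 = 600
    H–H: 1 × 448 = 448
    Σ(formed) = 3922 kJ
  ΔH_II = 4068 − 3922 = +146 kJ
ΔH_I − ΔH_II = −237 kJ, so reaction I has the more negative ΔH; |ΔH_I − ΔH_II| = 237 kJ.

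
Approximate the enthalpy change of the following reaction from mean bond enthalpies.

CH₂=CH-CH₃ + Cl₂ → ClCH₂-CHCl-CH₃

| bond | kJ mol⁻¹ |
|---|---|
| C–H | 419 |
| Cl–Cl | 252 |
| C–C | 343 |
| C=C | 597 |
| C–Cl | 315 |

ΔH ≈ −124 kJ

Bonds broken (reactants):
  C–C: 1 × 343 = 343
  C–H: 6 × 419 = 2514
  C=C: 1 × 597 = 597
  Cl–Cl: 1 × 252 = 252
  Σ(broken) = 3706 kJ
Bonds formed (products):
  C–C: 2 × 343 = 686
  C–Cl: 2 × 315 = 630
  C–H: 6 × 419 = 2514
  Σ(formed) = 3830 kJ
ΔH = Σ(broken) − Σ(formed) = 3706 − 3830 = −124 kJ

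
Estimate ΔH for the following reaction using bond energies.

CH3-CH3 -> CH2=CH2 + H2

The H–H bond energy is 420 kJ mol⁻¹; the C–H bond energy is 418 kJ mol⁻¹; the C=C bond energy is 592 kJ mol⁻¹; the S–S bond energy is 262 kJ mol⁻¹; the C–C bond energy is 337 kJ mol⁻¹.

Bonds broken (reactants):
  C–C: 1 × 337 = 337
  C–H: 6 × 418 = 2508
  Σ(broken) = 2845 kJ
Bonds formed (products):
  C–H: 4 × 418 = 1672
  C=C: 1 × 592 = 592
  H–H: 1 × 420 = 420
  Σ(formed) = 2684 kJ
ΔH = Σ(broken) − Σ(formed) = 2845 − 2684 = +161 kJ

ΔH ≈ +161 kJ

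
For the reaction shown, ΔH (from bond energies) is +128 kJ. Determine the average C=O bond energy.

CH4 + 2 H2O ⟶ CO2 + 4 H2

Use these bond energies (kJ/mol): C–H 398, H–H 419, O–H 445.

D(C=O) ≈ 784 kJ/mol

Let D be the C=O bond energy.
Σ(broken) = 4×398 + 4×445 = 3372
Σ(formed) = 2×D + 4×419 = 1676 + 2D
ΔH = Σ(broken) − Σ(formed) = (3372) − (1676 + 2D) = +1696 − 2D
Setting this equal to +128 kJ gives 2D = 1568, so D = 784 kJ/mol.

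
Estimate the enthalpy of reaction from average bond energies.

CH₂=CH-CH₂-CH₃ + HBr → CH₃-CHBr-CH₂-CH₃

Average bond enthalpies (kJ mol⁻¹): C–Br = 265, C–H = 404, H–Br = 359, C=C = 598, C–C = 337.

Bonds broken (reactants):
  C–C: 2 × 337 = 674
  C–H: 8 × 404 = 3232
  C=C: 1 × 598 = 598
  H–Br: 1 × 359 = 359
  Σ(broken) = 4863 kJ
Bonds formed (products):
  C–Br: 1 × 265 = 265
  C–C: 3 × 337 = 1011
  C–H: 9 × 404 = 3636
  Σ(formed) = 4912 kJ
ΔH = Σ(broken) − Σ(formed) = 4863 − 4912 = −49 kJ

ΔH ≈ −49 kJ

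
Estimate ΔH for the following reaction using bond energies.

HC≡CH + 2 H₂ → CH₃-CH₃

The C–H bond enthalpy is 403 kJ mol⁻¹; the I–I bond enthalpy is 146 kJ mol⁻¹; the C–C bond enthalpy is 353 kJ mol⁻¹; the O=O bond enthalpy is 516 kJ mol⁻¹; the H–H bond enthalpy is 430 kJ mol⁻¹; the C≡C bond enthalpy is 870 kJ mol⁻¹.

ΔH ≈ −235 kJ

Bonds broken (reactants):
  C≡C: 1 × 870 = 870
  C–H: 2 × 403 = 806
  H–H: 2 × 430 = 860
  Σ(broken) = 2536 kJ
Bonds formed (products):
  C–C: 1 × 353 = 353
  C–H: 6 × 403 = 2418
  Σ(formed) = 2771 kJ
ΔH = Σ(broken) − Σ(formed) = 2536 − 2771 = −235 kJ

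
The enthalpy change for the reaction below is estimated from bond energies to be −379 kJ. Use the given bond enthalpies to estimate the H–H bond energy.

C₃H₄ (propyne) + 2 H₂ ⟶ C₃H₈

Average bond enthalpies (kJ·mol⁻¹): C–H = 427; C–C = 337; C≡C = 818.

D(H–H) ≈ 424 kJ/mol

Let D be the H–H bond energy.
Σ(broken) = 1×818 + 1×337 + 4×427 + 2×D = 2863 + 2D
Σ(formed) = 2×337 + 8×427 = 4090
ΔH = Σ(broken) − Σ(formed) = (2863 + 2D) − (4090) = −1227 + 2D
Setting this equal to −379 kJ gives 2D = 848, so D = 424 kJ/mol.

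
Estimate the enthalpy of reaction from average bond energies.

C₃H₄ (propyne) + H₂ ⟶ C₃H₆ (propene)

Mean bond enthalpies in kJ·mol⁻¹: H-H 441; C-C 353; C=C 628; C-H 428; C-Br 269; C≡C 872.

ΔH ≈ −171 kJ

Bonds broken (reactants):
  C≡C: 1 × 872 = 872
  C-C: 1 × 353 = 353
  C-H: 4 × 428 = 1712
  H-H: 1 × 441 = 441
  Σ(broken) = 3378 kJ
Bonds formed (products):
  C-C: 1 × 353 = 353
  C-H: 6 × 428 = 2568
  C=C: 1 × 628 = 628
  Σ(formed) = 3549 kJ
ΔH = Σ(broken) − Σ(formed) = 3378 − 3549 = −171 kJ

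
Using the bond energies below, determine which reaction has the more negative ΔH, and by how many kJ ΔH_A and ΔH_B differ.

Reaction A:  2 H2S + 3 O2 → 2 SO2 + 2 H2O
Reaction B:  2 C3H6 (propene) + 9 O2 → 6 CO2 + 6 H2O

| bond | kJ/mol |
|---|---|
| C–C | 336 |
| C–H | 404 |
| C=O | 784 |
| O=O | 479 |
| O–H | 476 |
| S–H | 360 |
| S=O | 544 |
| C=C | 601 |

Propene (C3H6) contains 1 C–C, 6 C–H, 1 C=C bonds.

Reaction B, by 2884 kJ

Reaction A:
  Bonds broken (reactants):
    O=O: 3 × 479 = 1437
    S–H: 4 × 360 = 1440
    Σ(broken) = 2877 kJ
  Bonds formed (products):
    O–H: 4 × 476 = 1904
    S=O: 4 × 544 = 2176
    Σ(formed) = 4080 kJ
  ΔH_A = 2877 − 4080 = −1203 kJ
Reaction B:
  Bonds broken (reactants):
    C–C: 2 × 336 = 672
    C–H: 12 × 404 = 4848
    C=C: 2 × 601 = 1202
    O=O: 9 × 479 = 4311
    Σ(broken) = 11033 kJ
  Bonds formed (products):
    C=O: 12 × 784 = 9408
    O–H: 12 × 476 = 5712
    Σ(formed) = 15120 kJ
  ΔH_B = 11033 − 15120 = −4087 kJ
ΔH_A − ΔH_B = +2884 kJ, so reaction B has the more negative ΔH; |ΔH_A − ΔH_B| = 2884 kJ.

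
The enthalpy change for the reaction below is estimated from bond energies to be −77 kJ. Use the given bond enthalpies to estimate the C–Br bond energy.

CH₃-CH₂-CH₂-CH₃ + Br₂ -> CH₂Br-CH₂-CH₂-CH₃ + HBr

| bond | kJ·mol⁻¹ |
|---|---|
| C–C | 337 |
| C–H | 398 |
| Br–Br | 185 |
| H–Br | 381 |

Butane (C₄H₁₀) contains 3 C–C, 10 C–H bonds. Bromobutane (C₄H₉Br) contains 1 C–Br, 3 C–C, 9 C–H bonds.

D(C–Br) ≈ 279 kJ/mol

Let D be the C–Br bond energy.
Σ(broken) = 1×185 + 3×337 + 10×398 = 5176
Σ(formed) = 1×D + 3×337 + 9×398 + 1×381 = 4974 + D
ΔH = Σ(broken) − Σ(formed) = (5176) − (4974 + D) = +202 − D
Setting this equal to −77 kJ gives D = 279 kJ/mol.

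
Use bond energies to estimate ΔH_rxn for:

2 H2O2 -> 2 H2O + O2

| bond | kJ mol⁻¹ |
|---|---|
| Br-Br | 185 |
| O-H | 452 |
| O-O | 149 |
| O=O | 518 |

Bonds broken (reactants):
  O-H: 4 × 452 = 1808
  O-O: 2 × 149 = 298
  Σ(broken) = 2106 kJ
Bonds formed (products):
  O-H: 4 × 452 = 1808
  O=O: 1 × 518 = 518
  Σ(formed) = 2326 kJ
ΔH = Σ(broken) − Σ(formed) = 2106 − 2326 = −220 kJ

ΔH ≈ −220 kJ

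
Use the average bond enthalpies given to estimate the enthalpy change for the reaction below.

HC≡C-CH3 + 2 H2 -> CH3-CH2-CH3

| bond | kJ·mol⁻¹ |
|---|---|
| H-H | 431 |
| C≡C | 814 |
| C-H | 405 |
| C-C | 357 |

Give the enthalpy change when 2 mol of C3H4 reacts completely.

ΔH = −602 kJ

Bonds broken (reactants):
  C≡C: 1 × 814 = 814
  C-C: 1 × 357 = 357
  C-H: 4 × 405 = 1620
  H-H: 2 × 431 = 862
  Σ(broken) = 3653 kJ
Bonds formed (products):
  C-C: 2 × 357 = 714
  C-H: 8 × 405 = 3240
  Σ(formed) = 3954 kJ
ΔH = Σ(broken) − Σ(formed) = 3653 − 3954 = −301 kJ
For 2× the reaction as written: 2 × (−301) = −602 kJ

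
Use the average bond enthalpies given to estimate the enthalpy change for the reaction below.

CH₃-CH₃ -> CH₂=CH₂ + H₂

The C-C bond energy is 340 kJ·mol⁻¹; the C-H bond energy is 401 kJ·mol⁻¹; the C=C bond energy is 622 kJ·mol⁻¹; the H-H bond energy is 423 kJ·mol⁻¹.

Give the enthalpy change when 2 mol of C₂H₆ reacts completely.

ΔH = +194 kJ

Bonds broken (reactants):
  C-C: 1 × 340 = 340
  C-H: 6 × 401 = 2406
  Σ(broken) = 2746 kJ
Bonds formed (products):
  C-H: 4 × 401 = 1604
  C=C: 1 × 622 = 622
  H-H: 1 × 423 = 423
  Σ(formed) = 2649 kJ
ΔH = Σ(broken) − Σ(formed) = 2746 − 2649 = +97 kJ
For 2× the reaction as written: 2 × (+97) = +194 kJ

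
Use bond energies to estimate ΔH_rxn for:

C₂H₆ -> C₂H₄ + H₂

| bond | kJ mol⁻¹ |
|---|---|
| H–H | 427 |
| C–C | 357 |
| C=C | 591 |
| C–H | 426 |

ΔH ≈ +191 kJ

Bonds broken (reactants):
  C–C: 1 × 357 = 357
  C–H: 6 × 426 = 2556
  Σ(broken) = 2913 kJ
Bonds formed (products):
  C–H: 4 × 426 = 1704
  C=C: 1 × 591 = 591
  H–H: 1 × 427 = 427
  Σ(formed) = 2722 kJ
ΔH = Σ(broken) − Σ(formed) = 2913 − 2722 = +191 kJ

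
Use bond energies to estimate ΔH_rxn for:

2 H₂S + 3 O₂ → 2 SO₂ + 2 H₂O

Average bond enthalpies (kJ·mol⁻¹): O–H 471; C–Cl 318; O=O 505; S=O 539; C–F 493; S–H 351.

Bonds broken (reactants):
  O=O: 3 × 505 = 1515
  S–H: 4 × 351 = 1404
  Σ(broken) = 2919 kJ
Bonds formed (products):
  O–H: 4 × 471 = 1884
  S=O: 4 × 539 = 2156
  Σ(formed) = 4040 kJ
ΔH = Σ(broken) − Σ(formed) = 2919 − 4040 = −1121 kJ

ΔH ≈ −1121 kJ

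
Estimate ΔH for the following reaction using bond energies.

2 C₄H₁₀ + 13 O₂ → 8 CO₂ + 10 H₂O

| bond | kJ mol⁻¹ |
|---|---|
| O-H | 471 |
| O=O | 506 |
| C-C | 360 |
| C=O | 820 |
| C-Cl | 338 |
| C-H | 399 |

Bonds broken (reactants):
  C-C: 6 × 360 = 2160
  C-H: 20 × 399 = 7980
  O=O: 13 × 506 = 6578
  Σ(broken) = 16718 kJ
Bonds formed (products):
  C=O: 16 × 820 = 13120
  O-H: 20 × 471 = 9420
  Σ(formed) = 22540 kJ
ΔH = Σ(broken) − Σ(formed) = 16718 − 22540 = −5822 kJ

ΔH ≈ −5822 kJ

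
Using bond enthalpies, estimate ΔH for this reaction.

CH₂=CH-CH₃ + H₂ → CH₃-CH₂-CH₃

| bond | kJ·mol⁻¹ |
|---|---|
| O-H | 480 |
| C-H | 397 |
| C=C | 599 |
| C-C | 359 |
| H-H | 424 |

ΔH ≈ −130 kJ

Bonds broken (reactants):
  C-C: 1 × 359 = 359
  C-H: 6 × 397 = 2382
  C=C: 1 × 599 = 599
  H-H: 1 × 424 = 424
  Σ(broken) = 3764 kJ
Bonds formed (products):
  C-C: 2 × 359 = 718
  C-H: 8 × 397 = 3176
  Σ(formed) = 3894 kJ
ΔH = Σ(broken) − Σ(formed) = 3764 − 3894 = −130 kJ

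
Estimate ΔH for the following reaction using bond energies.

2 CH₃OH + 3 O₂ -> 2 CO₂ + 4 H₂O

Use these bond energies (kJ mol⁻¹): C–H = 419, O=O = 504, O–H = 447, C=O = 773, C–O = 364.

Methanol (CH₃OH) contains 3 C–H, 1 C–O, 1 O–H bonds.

ΔH ≈ −1020 kJ

Bonds broken (reactants):
  C–H: 6 × 419 = 2514
  C–O: 2 × 364 = 728
  O–H: 2 × 447 = 894
  O=O: 3 × 504 = 1512
  Σ(broken) = 5648 kJ
Bonds formed (products):
  C=O: 4 × 773 = 3092
  O–H: 8 × 447 = 3576
  Σ(formed) = 6668 kJ
ΔH = Σ(broken) − Σ(formed) = 5648 − 6668 = −1020 kJ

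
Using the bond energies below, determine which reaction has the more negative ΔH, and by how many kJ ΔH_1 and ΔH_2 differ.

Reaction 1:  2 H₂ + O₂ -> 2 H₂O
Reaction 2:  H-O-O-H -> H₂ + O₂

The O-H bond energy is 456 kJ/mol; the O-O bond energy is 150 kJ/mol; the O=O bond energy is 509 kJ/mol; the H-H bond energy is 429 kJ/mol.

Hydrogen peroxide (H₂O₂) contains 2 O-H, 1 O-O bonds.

Reaction 1, by 581 kJ

Reaction 1:
  Bonds broken (reactants):
    H-H: 2 × 429 = 858
    O=O: 1 × 509 = 509
    Σ(broken) = 1367 kJ
  Bonds formed (products):
    O-H: 4 × 456 = 1824
    Σ(formed) = 1824 kJ
  ΔH_1 = 1367 − 1824 = −457 kJ
Reaction 2:
  Bonds broken (reactants):
    O-H: 2 × 456 = 912
    O-O: 1 × 150 = 150
    Σ(broken) = 1062 kJ
  Bonds formed (products):
    H-H: 1 × 429 = 429
    O=O: 1 × 509 = 509
    Σ(formed) = 938 kJ
  ΔH_2 = 1062 − 938 = +124 kJ
ΔH_1 − ΔH_2 = −581 kJ, so reaction 1 has the more negative ΔH; |ΔH_1 − ΔH_2| = 581 kJ.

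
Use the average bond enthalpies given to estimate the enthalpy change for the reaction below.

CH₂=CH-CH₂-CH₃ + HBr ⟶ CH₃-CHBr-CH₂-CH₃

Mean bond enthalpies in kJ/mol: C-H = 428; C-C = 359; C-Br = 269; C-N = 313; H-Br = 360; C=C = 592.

Bonds broken (reactants):
  C-C: 2 × 359 = 718
  C-H: 8 × 428 = 3424
  C=C: 1 × 592 = 592
  H-Br: 1 × 360 = 360
  Σ(broken) = 5094 kJ
Bonds formed (products):
  C-Br: 1 × 269 = 269
  C-C: 3 × 359 = 1077
  C-H: 9 × 428 = 3852
  Σ(formed) = 5198 kJ
ΔH = Σ(broken) − Σ(formed) = 5094 − 5198 = −104 kJ

ΔH ≈ −104 kJ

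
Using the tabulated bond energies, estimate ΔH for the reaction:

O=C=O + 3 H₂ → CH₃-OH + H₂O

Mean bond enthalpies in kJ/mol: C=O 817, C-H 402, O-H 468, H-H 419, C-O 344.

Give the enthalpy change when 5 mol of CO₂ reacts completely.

ΔH = −315 kJ

Bonds broken (reactants):
  C=O: 2 × 817 = 1634
  H-H: 3 × 419 = 1257
  Σ(broken) = 2891 kJ
Bonds formed (products):
  C-H: 3 × 402 = 1206
  C-O: 1 × 344 = 344
  O-H: 3 × 468 = 1404
  Σ(formed) = 2954 kJ
ΔH = Σ(broken) − Σ(formed) = 2891 − 2954 = −63 kJ
For 5× the reaction as written: 5 × (−63) = −315 kJ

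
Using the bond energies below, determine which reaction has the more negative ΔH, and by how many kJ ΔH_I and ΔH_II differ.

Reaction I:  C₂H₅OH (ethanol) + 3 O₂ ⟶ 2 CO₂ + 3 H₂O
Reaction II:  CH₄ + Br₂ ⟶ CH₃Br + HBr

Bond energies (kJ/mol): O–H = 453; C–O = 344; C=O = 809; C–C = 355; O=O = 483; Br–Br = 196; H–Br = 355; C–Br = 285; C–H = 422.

Reaction I:
  Bonds broken (reactants):
    C–C: 1 × 355 = 355
    C–H: 5 × 422 = 2110
    C–O: 1 × 344 = 344
    O–H: 1 × 453 = 453
    O=O: 3 × 483 = 1449
    Σ(broken) = 4711 kJ
  Bonds formed (products):
    C=O: 4 × 809 = 3236
    O–H: 6 × 453 = 2718
    Σ(formed) = 5954 kJ
  ΔH_I = 4711 − 5954 = −1243 kJ
Reaction II:
  Bonds broken (reactants):
    Br–Br: 1 × 196 = 196
    C–H: 4 × 422 = 1688
    Σ(broken) = 1884 kJ
  Bonds formed (products):
    C–Br: 1 × 285 = 285
    C–H: 3 × 422 = 1266
    H–Br: 1 × 355 = 355
    Σ(formed) = 1906 kJ
  ΔH_II = 1884 − 1906 = −22 kJ
ΔH_I − ΔH_II = −1221 kJ, so reaction I has the more negative ΔH; |ΔH_I − ΔH_II| = 1221 kJ.

Reaction I, by 1221 kJ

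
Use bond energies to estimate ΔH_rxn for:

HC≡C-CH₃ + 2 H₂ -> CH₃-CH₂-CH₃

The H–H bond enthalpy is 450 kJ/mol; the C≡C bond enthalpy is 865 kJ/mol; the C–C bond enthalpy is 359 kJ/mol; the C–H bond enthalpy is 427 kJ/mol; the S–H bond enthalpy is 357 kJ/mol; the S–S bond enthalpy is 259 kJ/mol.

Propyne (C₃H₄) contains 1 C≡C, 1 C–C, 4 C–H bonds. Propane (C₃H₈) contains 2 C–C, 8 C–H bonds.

Bonds broken (reactants):
  C≡C: 1 × 865 = 865
  C–C: 1 × 359 = 359
  C–H: 4 × 427 = 1708
  H–H: 2 × 450 = 900
  Σ(broken) = 3832 kJ
Bonds formed (products):
  C–C: 2 × 359 = 718
  C–H: 8 × 427 = 3416
  Σ(formed) = 4134 kJ
ΔH = Σ(broken) − Σ(formed) = 3832 − 4134 = −302 kJ

ΔH ≈ −302 kJ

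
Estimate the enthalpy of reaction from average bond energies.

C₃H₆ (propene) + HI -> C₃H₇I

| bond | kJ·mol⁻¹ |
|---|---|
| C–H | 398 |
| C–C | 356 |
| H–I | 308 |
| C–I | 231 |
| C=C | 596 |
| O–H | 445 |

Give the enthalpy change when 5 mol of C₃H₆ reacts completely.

ΔH = −405 kJ

Bonds broken (reactants):
  C–C: 1 × 356 = 356
  C–H: 6 × 398 = 2388
  C=C: 1 × 596 = 596
  H–I: 1 × 308 = 308
  Σ(broken) = 3648 kJ
Bonds formed (products):
  C–C: 2 × 356 = 712
  C–H: 7 × 398 = 2786
  C–I: 1 × 231 = 231
  Σ(formed) = 3729 kJ
ΔH = Σ(broken) − Σ(formed) = 3648 − 3729 = −81 kJ
For 5× the reaction as written: 5 × (−81) = −405 kJ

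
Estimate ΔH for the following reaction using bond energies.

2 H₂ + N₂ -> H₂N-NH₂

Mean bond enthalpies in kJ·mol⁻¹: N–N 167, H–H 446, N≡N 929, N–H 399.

Bonds broken (reactants):
  H–H: 2 × 446 = 892
  N≡N: 1 × 929 = 929
  Σ(broken) = 1821 kJ
Bonds formed (products):
  N–H: 4 × 399 = 1596
  N–N: 1 × 167 = 167
  Σ(formed) = 1763 kJ
ΔH = Σ(broken) − Σ(formed) = 1821 − 1763 = +58 kJ

ΔH ≈ +58 kJ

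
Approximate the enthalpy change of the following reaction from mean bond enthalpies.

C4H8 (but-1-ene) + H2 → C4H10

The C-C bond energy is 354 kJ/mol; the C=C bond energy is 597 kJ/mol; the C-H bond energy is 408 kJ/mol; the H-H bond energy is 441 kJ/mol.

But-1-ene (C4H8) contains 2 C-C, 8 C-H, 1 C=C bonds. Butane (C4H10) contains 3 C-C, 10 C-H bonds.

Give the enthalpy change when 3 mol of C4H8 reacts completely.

ΔH = −396 kJ

Bonds broken (reactants):
  C-C: 2 × 354 = 708
  C-H: 8 × 408 = 3264
  C=C: 1 × 597 = 597
  H-H: 1 × 441 = 441
  Σ(broken) = 5010 kJ
Bonds formed (products):
  C-C: 3 × 354 = 1062
  C-H: 10 × 408 = 4080
  Σ(formed) = 5142 kJ
ΔH = Σ(broken) − Σ(formed) = 5010 − 5142 = −132 kJ
For 3× the reaction as written: 3 × (−132) = −396 kJ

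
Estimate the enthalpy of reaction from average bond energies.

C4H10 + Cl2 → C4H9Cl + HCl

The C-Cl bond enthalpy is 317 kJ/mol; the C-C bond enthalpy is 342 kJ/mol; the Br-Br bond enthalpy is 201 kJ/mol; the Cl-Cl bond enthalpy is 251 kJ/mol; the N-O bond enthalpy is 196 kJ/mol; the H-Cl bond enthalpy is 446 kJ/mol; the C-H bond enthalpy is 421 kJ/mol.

Bonds broken (reactants):
  C-C: 3 × 342 = 1026
  C-H: 10 × 421 = 4210
  Cl-Cl: 1 × 251 = 251
  Σ(broken) = 5487 kJ
Bonds formed (products):
  C-C: 3 × 342 = 1026
  C-Cl: 1 × 317 = 317
  C-H: 9 × 421 = 3789
  H-Cl: 1 × 446 = 446
  Σ(formed) = 5578 kJ
ΔH = Σ(broken) − Σ(formed) = 5487 − 5578 = −91 kJ

ΔH ≈ −91 kJ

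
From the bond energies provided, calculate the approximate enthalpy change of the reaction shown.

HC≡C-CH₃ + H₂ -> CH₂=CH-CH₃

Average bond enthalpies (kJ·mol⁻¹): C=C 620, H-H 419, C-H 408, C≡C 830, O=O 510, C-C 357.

Bonds broken (reactants):
  C≡C: 1 × 830 = 830
  C-C: 1 × 357 = 357
  C-H: 4 × 408 = 1632
  H-H: 1 × 419 = 419
  Σ(broken) = 3238 kJ
Bonds formed (products):
  C-C: 1 × 357 = 357
  C-H: 6 × 408 = 2448
  C=C: 1 × 620 = 620
  Σ(formed) = 3425 kJ
ΔH = Σ(broken) − Σ(formed) = 3238 − 3425 = −187 kJ

ΔH ≈ −187 kJ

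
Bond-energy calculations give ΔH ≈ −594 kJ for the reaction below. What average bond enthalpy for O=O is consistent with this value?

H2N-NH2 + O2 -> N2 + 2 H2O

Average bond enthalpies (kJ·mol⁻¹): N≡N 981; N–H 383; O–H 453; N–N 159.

Let D be the O=O bond energy.
Σ(broken) = 4×383 + 1×159 + 1×D = 1691 + D
Σ(formed) = 1×981 + 4×453 = 2793
ΔH = Σ(broken) − Σ(formed) = (1691 + D) − (2793) = −1102 + D
Setting this equal to −594 kJ gives D = 508 kJ/mol.

D(O=O) ≈ 508 kJ/mol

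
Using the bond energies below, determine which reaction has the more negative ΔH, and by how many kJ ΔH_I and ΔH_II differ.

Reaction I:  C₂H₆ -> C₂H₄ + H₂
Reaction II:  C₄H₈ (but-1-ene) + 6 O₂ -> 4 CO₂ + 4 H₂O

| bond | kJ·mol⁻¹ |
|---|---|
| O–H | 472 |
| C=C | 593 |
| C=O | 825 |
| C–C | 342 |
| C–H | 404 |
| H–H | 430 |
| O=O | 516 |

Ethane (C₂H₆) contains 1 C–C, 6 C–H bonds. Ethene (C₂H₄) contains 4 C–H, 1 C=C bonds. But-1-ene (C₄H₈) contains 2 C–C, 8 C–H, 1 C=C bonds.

Reaction II, by 2898 kJ

Reaction I:
  Bonds broken (reactants):
    C–C: 1 × 342 = 342
    C–H: 6 × 404 = 2424
    Σ(broken) = 2766 kJ
  Bonds formed (products):
    C–H: 4 × 404 = 1616
    C=C: 1 × 593 = 593
    H–H: 1 × 430 = 430
    Σ(formed) = 2639 kJ
  ΔH_I = 2766 − 2639 = +127 kJ
Reaction II:
  Bonds broken (reactants):
    C–C: 2 × 342 = 684
    C–H: 8 × 404 = 3232
    C=C: 1 × 593 = 593
    O=O: 6 × 516 = 3096
    Σ(broken) = 7605 kJ
  Bonds formed (products):
    C=O: 8 × 825 = 6600
    O–H: 8 × 472 = 3776
    Σ(formed) = 10376 kJ
  ΔH_II = 7605 − 10376 = −2771 kJ
ΔH_I − ΔH_II = +2898 kJ, so reaction II has the more negative ΔH; |ΔH_I − ΔH_II| = 2898 kJ.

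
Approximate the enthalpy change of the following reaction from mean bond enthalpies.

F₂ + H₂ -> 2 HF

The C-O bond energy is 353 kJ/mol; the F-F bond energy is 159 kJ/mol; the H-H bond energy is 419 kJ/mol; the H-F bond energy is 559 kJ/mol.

ΔH ≈ −540 kJ

Bonds broken (reactants):
  F-F: 1 × 159 = 159
  H-H: 1 × 419 = 419
  Σ(broken) = 578 kJ
Bonds formed (products):
  H-F: 2 × 559 = 1118
  Σ(formed) = 1118 kJ
ΔH = Σ(broken) − Σ(formed) = 578 − 1118 = −540 kJ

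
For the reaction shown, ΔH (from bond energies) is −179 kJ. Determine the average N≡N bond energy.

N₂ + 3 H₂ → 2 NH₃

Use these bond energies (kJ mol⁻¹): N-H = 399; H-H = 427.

D(N≡N) ≈ 934 kJ/mol

Let D be the N≡N bond energy.
Σ(broken) = 3×427 + 1×D = 1281 + D
Σ(formed) = 6×399 = 2394
ΔH = Σ(broken) − Σ(formed) = (1281 + D) − (2394) = −1113 + D
Setting this equal to −179 kJ gives D = 934 kJ/mol.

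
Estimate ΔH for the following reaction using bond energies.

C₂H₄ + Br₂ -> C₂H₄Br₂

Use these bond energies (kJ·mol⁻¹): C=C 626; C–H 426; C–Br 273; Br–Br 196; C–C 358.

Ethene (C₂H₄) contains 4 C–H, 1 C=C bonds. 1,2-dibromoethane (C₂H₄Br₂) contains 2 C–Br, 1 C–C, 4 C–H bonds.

Bonds broken (reactants):
  Br–Br: 1 × 196 = 196
  C–H: 4 × 426 = 1704
  C=C: 1 × 626 = 626
  Σ(broken) = 2526 kJ
Bonds formed (products):
  C–Br: 2 × 273 = 546
  C–C: 1 × 358 = 358
  C–H: 4 × 426 = 1704
  Σ(formed) = 2608 kJ
ΔH = Σ(broken) − Σ(formed) = 2526 − 2608 = −82 kJ

ΔH ≈ −82 kJ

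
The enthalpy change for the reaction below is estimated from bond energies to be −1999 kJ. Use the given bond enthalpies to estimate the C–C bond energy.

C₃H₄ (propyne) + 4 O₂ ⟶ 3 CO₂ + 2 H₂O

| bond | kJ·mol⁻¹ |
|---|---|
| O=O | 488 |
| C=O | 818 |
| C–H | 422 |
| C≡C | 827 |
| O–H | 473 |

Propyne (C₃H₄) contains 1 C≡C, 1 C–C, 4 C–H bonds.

D(C–C) ≈ 334 kJ/mol

Let D be the C–C bond energy.
Σ(broken) = 1×827 + 1×D + 4×422 + 4×488 = 4467 + D
Σ(formed) = 6×818 + 4×473 = 6800
ΔH = Σ(broken) − Σ(formed) = (4467 + D) − (6800) = −2333 + D
Setting this equal to −1999 kJ gives D = 334 kJ/mol.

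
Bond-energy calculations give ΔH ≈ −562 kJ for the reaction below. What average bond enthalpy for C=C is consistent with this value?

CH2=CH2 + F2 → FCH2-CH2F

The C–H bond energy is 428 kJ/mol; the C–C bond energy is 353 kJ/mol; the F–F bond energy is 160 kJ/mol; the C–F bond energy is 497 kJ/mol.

D(C=C) ≈ 625 kJ/mol

Let D be the C=C bond energy.
Σ(broken) = 4×428 + 1×D + 1×160 = 1872 + D
Σ(formed) = 1×353 + 2×497 + 4×428 = 3059
ΔH = Σ(broken) − Σ(formed) = (1872 + D) − (3059) = −1187 + D
Setting this equal to −562 kJ gives D = 625 kJ/mol.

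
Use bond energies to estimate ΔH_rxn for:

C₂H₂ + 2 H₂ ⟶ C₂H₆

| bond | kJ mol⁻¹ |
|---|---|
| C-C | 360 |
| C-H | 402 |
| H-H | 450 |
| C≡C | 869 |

Bonds broken (reactants):
  C≡C: 1 × 869 = 869
  C-H: 2 × 402 = 804
  H-H: 2 × 450 = 900
  Σ(broken) = 2573 kJ
Bonds formed (products):
  C-C: 1 × 360 = 360
  C-H: 6 × 402 = 2412
  Σ(formed) = 2772 kJ
ΔH = Σ(broken) − Σ(formed) = 2573 − 2772 = −199 kJ

ΔH ≈ −199 kJ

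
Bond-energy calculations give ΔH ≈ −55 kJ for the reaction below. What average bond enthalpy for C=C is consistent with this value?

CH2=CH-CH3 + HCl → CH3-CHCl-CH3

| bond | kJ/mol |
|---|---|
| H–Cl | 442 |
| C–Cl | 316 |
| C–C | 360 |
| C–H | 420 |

D(C=C) ≈ 599 kJ/mol

Let D be the C=C bond energy.
Σ(broken) = 1×360 + 6×420 + 1×D + 1×442 = 3322 + D
Σ(formed) = 2×360 + 1×316 + 7×420 = 3976
ΔH = Σ(broken) − Σ(formed) = (3322 + D) − (3976) = −654 + D
Setting this equal to −55 kJ gives D = 599 kJ/mol.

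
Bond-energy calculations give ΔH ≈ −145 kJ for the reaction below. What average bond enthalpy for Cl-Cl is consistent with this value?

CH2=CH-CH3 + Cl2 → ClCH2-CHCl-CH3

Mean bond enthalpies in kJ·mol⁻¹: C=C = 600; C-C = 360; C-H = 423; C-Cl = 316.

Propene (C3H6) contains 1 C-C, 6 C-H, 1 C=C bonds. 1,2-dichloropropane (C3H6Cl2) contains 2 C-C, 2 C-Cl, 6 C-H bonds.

D(Cl-Cl) ≈ 247 kJ/mol

Let D be the Cl-Cl bond energy.
Σ(broken) = 1×360 + 6×423 + 1×600 + 1×D = 3498 + D
Σ(formed) = 2×360 + 2×316 + 6×423 = 3890
ΔH = Σ(broken) − Σ(formed) = (3498 + D) − (3890) = −392 + D
Setting this equal to −145 kJ gives D = 247 kJ/mol.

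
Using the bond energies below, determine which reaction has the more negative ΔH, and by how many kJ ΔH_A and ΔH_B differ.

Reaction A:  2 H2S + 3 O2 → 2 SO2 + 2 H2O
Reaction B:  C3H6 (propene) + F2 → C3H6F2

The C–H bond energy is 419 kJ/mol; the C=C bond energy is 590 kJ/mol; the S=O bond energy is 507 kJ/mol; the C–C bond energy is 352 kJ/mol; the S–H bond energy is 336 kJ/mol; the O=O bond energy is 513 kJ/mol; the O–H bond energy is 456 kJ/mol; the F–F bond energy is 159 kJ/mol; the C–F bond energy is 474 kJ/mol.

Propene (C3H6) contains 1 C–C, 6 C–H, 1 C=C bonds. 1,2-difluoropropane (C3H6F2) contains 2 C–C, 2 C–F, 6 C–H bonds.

Reaction A, by 418 kJ

Reaction A:
  Bonds broken (reactants):
    O=O: 3 × 513 = 1539
    S–H: 4 × 336 = 1344
    Σ(broken) = 2883 kJ
  Bonds formed (products):
    O–H: 4 × 456 = 1824
    S=O: 4 × 507 = 2028
    Σ(formed) = 3852 kJ
  ΔH_A = 2883 − 3852 = −969 kJ
Reaction B:
  Bonds broken (reactants):
    C–C: 1 × 352 = 352
    C–H: 6 × 419 = 2514
    C=C: 1 × 590 = 590
    F–F: 1 × 159 = 159
    Σ(broken) = 3615 kJ
  Bonds formed (products):
    C–C: 2 × 352 = 704
    C–F: 2 × 474 = 948
    C–H: 6 × 419 = 2514
    Σ(formed) = 4166 kJ
  ΔH_B = 3615 − 4166 = −551 kJ
ΔH_A − ΔH_B = −418 kJ, so reaction A has the more negative ΔH; |ΔH_A − ΔH_B| = 418 kJ.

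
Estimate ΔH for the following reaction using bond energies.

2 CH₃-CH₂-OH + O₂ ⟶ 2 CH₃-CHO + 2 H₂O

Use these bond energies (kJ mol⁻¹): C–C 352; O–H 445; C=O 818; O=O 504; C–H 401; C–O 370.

Bonds broken (reactants):
  C–C: 2 × 352 = 704
  C–H: 10 × 401 = 4010
  C–O: 2 × 370 = 740
  O–H: 2 × 445 = 890
  O=O: 1 × 504 = 504
  Σ(broken) = 6848 kJ
Bonds formed (products):
  C–C: 2 × 352 = 704
  C–H: 8 × 401 = 3208
  C=O: 2 × 818 = 1636
  O–H: 4 × 445 = 1780
  Σ(formed) = 7328 kJ
ΔH = Σ(broken) − Σ(formed) = 6848 − 7328 = −480 kJ

ΔH ≈ −480 kJ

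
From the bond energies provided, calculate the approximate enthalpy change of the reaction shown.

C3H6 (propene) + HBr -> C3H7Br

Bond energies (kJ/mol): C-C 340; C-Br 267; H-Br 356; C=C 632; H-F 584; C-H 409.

ΔH ≈ −28 kJ

Bonds broken (reactants):
  C-C: 1 × 340 = 340
  C-H: 6 × 409 = 2454
  C=C: 1 × 632 = 632
  H-Br: 1 × 356 = 356
  Σ(broken) = 3782 kJ
Bonds formed (products):
  C-Br: 1 × 267 = 267
  C-C: 2 × 340 = 680
  C-H: 7 × 409 = 2863
  Σ(formed) = 3810 kJ
ΔH = Σ(broken) − Σ(formed) = 3782 − 3810 = −28 kJ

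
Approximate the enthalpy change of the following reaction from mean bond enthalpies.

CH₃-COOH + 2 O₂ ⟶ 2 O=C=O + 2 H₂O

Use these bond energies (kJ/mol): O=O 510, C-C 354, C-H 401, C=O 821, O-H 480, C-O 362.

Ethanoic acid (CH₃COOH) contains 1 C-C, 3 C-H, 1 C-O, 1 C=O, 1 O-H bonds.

ΔH ≈ −964 kJ

Bonds broken (reactants):
  C-C: 1 × 354 = 354
  C-H: 3 × 401 = 1203
  C-O: 1 × 362 = 362
  C=O: 1 × 821 = 821
  O-H: 1 × 480 = 480
  O=O: 2 × 510 = 1020
  Σ(broken) = 4240 kJ
Bonds formed (products):
  C=O: 4 × 821 = 3284
  O-H: 4 × 480 = 1920
  Σ(formed) = 5204 kJ
ΔH = Σ(broken) − Σ(formed) = 4240 − 5204 = −964 kJ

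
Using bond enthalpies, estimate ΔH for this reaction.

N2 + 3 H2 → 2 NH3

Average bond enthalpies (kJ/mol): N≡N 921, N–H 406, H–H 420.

ΔH ≈ −255 kJ

Bonds broken (reactants):
  H–H: 3 × 420 = 1260
  N≡N: 1 × 921 = 921
  Σ(broken) = 2181 kJ
Bonds formed (products):
  N–H: 6 × 406 = 2436
  Σ(formed) = 2436 kJ
ΔH = Σ(broken) − Σ(formed) = 2181 − 2436 = −255 kJ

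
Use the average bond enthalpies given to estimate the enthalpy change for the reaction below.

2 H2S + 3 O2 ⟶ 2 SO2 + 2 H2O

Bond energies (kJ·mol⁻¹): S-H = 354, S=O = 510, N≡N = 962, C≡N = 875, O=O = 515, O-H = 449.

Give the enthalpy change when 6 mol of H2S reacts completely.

ΔH = −2625 kJ

Bonds broken (reactants):
  O=O: 3 × 515 = 1545
  S-H: 4 × 354 = 1416
  Σ(broken) = 2961 kJ
Bonds formed (products):
  O-H: 4 × 449 = 1796
  S=O: 4 × 510 = 2040
  Σ(formed) = 3836 kJ
ΔH = Σ(broken) − Σ(formed) = 2961 − 3836 = −875 kJ
For 3× the reaction as written: 3 × (−875) = −2625 kJ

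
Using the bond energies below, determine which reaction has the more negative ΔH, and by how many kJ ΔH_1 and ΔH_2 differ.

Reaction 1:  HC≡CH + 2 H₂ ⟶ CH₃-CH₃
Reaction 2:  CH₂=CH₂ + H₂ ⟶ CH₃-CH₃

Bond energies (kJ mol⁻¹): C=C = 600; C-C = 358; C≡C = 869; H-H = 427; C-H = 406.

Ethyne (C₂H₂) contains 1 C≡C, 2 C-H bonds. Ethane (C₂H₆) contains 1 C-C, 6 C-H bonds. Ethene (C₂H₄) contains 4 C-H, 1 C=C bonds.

Reaction 1, by 116 kJ

Reaction 1:
  Bonds broken (reactants):
    C≡C: 1 × 869 = 869
    C-H: 2 × 406 = 812
    H-H: 2 × 427 = 854
    Σ(broken) = 2535 kJ
  Bonds formed (products):
    C-C: 1 × 358 = 358
    C-H: 6 × 406 = 2436
    Σ(formed) = 2794 kJ
  ΔH_1 = 2535 − 2794 = −259 kJ
Reaction 2:
  Bonds broken (reactants):
    C-H: 4 × 406 = 1624
    C=C: 1 × 600 = 600
    H-H: 1 × 427 = 427
    Σ(broken) = 2651 kJ
  Bonds formed (products):
    C-C: 1 × 358 = 358
    C-H: 6 × 406 = 2436
    Σ(formed) = 2794 kJ
  ΔH_2 = 2651 − 2794 = −143 kJ
ΔH_1 − ΔH_2 = −116 kJ, so reaction 1 has the more negative ΔH; |ΔH_1 − ΔH_2| = 116 kJ.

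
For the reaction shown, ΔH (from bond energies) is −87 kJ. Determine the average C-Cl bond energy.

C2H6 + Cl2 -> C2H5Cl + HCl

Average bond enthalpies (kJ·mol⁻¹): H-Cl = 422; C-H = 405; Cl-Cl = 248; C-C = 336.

D(C-Cl) ≈ 318 kJ/mol

Let D be the C-Cl bond energy.
Σ(broken) = 1×336 + 6×405 + 1×248 = 3014
Σ(formed) = 1×336 + 1×D + 5×405 + 1×422 = 2783 + D
ΔH = Σ(broken) − Σ(formed) = (3014) − (2783 + D) = +231 − D
Setting this equal to −87 kJ gives D = 318 kJ/mol.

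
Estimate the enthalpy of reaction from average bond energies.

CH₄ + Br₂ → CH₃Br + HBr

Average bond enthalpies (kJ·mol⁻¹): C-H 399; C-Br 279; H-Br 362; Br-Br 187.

Bonds broken (reactants):
  Br-Br: 1 × 187 = 187
  C-H: 4 × 399 = 1596
  Σ(broken) = 1783 kJ
Bonds formed (products):
  C-Br: 1 × 279 = 279
  C-H: 3 × 399 = 1197
  H-Br: 1 × 362 = 362
  Σ(formed) = 1838 kJ
ΔH = Σ(broken) − Σ(formed) = 1783 − 1838 = −55 kJ

ΔH ≈ −55 kJ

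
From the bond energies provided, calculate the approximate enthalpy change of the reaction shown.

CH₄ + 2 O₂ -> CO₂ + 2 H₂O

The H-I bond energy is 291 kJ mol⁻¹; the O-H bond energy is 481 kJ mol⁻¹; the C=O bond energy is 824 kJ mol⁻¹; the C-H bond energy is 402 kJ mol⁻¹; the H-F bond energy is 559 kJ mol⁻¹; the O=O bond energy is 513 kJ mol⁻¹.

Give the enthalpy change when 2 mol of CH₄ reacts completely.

Bonds broken (reactants):
  C-H: 4 × 402 = 1608
  O=O: 2 × 513 = 1026
  Σ(broken) = 2634 kJ
Bonds formed (products):
  C=O: 2 × 824 = 1648
  O-H: 4 × 481 = 1924
  Σ(formed) = 3572 kJ
ΔH = Σ(broken) − Σ(formed) = 2634 − 3572 = −938 kJ
For 2× the reaction as written: 2 × (−938) = −1876 kJ

ΔH = −1876 kJ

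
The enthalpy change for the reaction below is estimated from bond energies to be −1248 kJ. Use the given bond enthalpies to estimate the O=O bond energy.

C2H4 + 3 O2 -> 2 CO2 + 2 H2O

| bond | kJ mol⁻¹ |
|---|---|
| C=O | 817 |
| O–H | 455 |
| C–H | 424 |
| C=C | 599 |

D(O=O) ≈ 515 kJ/mol

Let D be the O=O bond energy.
Σ(broken) = 4×424 + 1×599 + 3×D = 2295 + 3D
Σ(formed) = 4×817 + 4×455 = 5088
ΔH = Σ(broken) − Σ(formed) = (2295 + 3D) − (5088) = −2793 + 3D
Setting this equal to −1248 kJ gives 3D = 1545, so D = 515 kJ/mol.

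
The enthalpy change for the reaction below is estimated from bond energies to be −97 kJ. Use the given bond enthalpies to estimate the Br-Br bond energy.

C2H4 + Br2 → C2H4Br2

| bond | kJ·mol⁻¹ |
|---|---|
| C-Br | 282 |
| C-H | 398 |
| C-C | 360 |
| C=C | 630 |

D(Br-Br) ≈ 197 kJ/mol

Let D be the Br-Br bond energy.
Σ(broken) = 1×D + 4×398 + 1×630 = 2222 + D
Σ(formed) = 2×282 + 1×360 + 4×398 = 2516
ΔH = Σ(broken) − Σ(formed) = (2222 + D) − (2516) = −294 + D
Setting this equal to −97 kJ gives D = 197 kJ/mol.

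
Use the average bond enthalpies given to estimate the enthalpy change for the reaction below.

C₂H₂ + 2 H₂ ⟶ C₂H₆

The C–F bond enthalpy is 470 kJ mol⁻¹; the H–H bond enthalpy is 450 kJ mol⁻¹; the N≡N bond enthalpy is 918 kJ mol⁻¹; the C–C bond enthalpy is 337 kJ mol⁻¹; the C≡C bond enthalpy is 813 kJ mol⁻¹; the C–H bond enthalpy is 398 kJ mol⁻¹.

Bonds broken (reactants):
  C≡C: 1 × 813 = 813
  C–H: 2 × 398 = 796
  H–H: 2 × 450 = 900
  Σ(broken) = 2509 kJ
Bonds formed (products):
  C–C: 1 × 337 = 337
  C–H: 6 × 398 = 2388
  Σ(formed) = 2725 kJ
ΔH = Σ(broken) − Σ(formed) = 2509 − 2725 = −216 kJ

ΔH ≈ −216 kJ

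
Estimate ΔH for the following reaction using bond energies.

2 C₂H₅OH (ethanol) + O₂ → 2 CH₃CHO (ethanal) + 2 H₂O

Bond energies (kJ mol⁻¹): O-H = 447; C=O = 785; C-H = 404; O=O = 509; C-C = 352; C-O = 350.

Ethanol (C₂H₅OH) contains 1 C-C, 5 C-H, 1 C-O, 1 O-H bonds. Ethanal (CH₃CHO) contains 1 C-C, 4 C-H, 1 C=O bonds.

ΔH ≈ −447 kJ

Bonds broken (reactants):
  C-C: 2 × 352 = 704
  C-H: 10 × 404 = 4040
  C-O: 2 × 350 = 700
  O-H: 2 × 447 = 894
  O=O: 1 × 509 = 509
  Σ(broken) = 6847 kJ
Bonds formed (products):
  C-C: 2 × 352 = 704
  C-H: 8 × 404 = 3232
  C=O: 2 × 785 = 1570
  O-H: 4 × 447 = 1788
  Σ(formed) = 7294 kJ
ΔH = Σ(broken) − Σ(formed) = 6847 − 7294 = −447 kJ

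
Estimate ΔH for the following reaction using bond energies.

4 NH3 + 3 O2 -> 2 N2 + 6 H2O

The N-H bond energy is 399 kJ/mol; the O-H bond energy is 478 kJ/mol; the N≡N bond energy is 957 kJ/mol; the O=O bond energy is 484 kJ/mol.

ΔH ≈ −1410 kJ

Bonds broken (reactants):
  N-H: 12 × 399 = 4788
  O=O: 3 × 484 = 1452
  Σ(broken) = 6240 kJ
Bonds formed (products):
  N≡N: 2 × 957 = 1914
  O-H: 12 × 478 = 5736
  Σ(formed) = 7650 kJ
ΔH = Σ(broken) − Σ(formed) = 6240 − 7650 = −1410 kJ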